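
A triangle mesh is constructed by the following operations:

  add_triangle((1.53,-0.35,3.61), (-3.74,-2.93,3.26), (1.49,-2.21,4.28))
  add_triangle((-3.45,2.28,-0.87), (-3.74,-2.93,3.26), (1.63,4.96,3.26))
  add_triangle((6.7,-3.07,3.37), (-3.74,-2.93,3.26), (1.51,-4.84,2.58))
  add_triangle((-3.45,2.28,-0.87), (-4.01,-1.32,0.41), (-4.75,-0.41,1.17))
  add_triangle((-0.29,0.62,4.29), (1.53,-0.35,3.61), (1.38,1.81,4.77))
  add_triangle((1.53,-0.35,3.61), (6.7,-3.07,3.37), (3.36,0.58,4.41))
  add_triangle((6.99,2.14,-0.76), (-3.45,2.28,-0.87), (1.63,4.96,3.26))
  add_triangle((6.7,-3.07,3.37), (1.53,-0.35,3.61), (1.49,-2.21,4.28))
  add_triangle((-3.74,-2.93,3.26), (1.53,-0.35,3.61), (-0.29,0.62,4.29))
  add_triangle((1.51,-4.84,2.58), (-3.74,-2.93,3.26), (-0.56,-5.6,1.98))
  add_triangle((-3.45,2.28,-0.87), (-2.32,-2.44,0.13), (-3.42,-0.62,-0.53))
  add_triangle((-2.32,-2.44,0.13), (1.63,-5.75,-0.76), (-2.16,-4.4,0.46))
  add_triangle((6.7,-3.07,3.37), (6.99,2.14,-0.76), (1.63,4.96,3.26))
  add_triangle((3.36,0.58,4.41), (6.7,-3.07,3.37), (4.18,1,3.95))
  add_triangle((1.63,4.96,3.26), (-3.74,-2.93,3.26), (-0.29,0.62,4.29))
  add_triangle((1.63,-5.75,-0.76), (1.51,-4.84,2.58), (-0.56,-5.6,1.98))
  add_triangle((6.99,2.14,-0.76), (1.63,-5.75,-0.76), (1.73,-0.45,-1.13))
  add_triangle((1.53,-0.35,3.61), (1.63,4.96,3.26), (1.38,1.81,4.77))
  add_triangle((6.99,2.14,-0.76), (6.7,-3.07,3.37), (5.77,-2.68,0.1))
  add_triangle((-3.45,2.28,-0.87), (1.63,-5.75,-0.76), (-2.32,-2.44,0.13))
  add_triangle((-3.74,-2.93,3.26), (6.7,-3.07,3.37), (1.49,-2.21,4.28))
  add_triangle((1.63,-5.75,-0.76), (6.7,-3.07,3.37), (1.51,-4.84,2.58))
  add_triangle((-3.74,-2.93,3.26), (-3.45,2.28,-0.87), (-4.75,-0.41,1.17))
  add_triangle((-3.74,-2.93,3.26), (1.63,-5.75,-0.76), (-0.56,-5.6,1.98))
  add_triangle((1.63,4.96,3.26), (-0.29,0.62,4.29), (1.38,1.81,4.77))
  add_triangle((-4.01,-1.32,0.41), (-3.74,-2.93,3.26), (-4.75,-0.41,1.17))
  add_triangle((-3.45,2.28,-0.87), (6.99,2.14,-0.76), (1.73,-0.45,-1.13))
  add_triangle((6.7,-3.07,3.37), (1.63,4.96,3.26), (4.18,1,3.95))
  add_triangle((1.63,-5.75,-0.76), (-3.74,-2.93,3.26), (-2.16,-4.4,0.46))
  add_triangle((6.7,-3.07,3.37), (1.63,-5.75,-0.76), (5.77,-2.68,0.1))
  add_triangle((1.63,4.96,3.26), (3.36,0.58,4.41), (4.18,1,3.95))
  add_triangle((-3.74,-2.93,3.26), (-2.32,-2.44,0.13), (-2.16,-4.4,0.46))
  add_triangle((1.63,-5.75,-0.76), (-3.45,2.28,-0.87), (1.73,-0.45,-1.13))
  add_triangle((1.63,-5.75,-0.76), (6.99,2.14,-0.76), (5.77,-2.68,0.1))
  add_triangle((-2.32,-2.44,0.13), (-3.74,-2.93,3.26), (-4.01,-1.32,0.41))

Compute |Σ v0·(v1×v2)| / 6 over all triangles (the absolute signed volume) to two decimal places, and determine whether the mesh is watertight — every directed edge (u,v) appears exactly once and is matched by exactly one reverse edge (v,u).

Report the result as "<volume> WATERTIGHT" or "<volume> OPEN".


278.88 OPEN

Per-triangle v0·(v1×v2)/6:
  t1: +5.0220
  t2: +23.4395
  t3: +14.3740
  t4: +2.5049
  t5: +2.4826
  t6: +5.6567
  t7: +19.8303
  t8: +6.2283
  t9: +6.5078
  t10: +6.9339
  t11: -0.4247
  t12: +1.5286
  t13: +41.8071
  t14: +4.4818
  t15: +6.7966
  t16: +6.9858
  t17: +6.1920
  t18: +2.3764
  t19: +16.8912
  t20: +4.5966
  t21: +9.5396
  t22: +17.4888
  t23: +1.2232
  t24: +4.4087
  t25: +3.9815
  t26: +2.9956
  t27: +5.0819
  t28: +3.8300
  t29: +7.3473
  t30: +15.5918
  t31: +4.1998
  t32: +2.6418
  t33: +4.6751
  t34: +8.3141
  t35: +3.3456
Σ = +278.8761 → |volume| = 278.88

Directed edges: 105 total; 7 unmatched, e.g. (-3.45,2.28,-0.87)→(-4.01,-1.32,0.41) → open.


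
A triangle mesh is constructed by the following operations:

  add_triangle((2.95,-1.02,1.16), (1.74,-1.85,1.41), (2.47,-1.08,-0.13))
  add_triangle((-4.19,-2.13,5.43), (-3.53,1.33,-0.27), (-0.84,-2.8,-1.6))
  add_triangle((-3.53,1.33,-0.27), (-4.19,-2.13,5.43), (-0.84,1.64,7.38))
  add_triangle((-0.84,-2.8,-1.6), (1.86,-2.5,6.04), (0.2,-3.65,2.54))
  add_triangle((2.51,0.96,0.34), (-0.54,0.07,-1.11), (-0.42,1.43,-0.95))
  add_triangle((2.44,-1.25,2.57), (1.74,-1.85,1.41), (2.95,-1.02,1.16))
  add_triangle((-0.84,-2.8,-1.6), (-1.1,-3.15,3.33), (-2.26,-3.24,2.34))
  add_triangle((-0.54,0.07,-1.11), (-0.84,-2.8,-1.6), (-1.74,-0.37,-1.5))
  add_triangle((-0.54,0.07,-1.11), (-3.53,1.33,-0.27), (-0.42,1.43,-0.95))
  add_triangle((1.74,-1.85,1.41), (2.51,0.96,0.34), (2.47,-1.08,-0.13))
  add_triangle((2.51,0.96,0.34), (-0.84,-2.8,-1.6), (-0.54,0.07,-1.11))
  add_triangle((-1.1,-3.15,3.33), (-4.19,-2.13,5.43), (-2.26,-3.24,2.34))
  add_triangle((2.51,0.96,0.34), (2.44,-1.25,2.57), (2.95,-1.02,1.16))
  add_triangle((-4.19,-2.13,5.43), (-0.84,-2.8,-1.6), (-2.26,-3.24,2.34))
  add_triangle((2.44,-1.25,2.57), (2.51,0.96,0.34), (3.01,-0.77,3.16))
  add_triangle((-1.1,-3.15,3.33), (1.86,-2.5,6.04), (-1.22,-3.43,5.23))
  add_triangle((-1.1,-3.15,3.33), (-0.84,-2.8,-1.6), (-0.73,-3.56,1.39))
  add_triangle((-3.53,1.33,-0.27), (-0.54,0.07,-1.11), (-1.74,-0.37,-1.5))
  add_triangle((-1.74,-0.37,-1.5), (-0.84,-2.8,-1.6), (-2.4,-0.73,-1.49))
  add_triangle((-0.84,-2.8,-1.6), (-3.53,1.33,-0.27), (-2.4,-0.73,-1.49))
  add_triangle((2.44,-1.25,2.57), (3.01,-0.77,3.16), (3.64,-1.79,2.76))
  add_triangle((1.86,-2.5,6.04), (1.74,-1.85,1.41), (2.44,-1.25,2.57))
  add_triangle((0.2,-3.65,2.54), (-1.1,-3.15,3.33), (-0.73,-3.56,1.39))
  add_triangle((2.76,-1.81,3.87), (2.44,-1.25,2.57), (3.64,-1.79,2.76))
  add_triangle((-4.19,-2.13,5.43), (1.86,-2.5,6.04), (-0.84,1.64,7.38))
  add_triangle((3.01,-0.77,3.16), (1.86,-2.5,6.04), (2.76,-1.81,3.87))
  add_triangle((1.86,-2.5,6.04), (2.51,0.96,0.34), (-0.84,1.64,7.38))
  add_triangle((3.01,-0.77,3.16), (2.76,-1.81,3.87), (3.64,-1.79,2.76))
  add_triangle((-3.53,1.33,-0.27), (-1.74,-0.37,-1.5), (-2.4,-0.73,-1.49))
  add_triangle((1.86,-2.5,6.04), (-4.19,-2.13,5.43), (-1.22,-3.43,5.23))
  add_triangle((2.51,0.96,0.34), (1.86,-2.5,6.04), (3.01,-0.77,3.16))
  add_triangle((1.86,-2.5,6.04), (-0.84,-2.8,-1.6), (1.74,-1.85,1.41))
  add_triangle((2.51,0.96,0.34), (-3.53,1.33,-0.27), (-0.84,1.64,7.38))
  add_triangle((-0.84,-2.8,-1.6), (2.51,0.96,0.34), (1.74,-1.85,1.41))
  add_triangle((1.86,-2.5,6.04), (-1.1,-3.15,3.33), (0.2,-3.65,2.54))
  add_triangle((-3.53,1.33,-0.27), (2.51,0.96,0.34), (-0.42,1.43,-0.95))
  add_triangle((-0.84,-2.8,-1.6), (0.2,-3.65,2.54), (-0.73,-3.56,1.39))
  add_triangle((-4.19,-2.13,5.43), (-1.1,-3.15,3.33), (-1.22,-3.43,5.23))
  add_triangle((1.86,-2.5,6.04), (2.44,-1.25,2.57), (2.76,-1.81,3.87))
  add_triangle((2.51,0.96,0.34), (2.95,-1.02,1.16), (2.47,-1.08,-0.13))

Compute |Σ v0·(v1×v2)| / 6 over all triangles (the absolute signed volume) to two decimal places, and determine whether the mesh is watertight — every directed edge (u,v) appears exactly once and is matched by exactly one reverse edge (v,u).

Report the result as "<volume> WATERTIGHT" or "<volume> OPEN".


Per-triangle v0·(v1×v2)/6:
  t1: +0.7566
  t2: +13.8946
  t3: +20.7206
  t4: +1.1206
  t5: +0.5866
  t6: +0.8435
  t7: +2.7803
  t8: +0.5369
  t9: +0.8717
  t10: -1.4835
  t11: +1.2471
  t12: +3.8464
  t13: +1.3181
  t14: +2.9504
  t15: +0.7138
  t16: +2.3411
  t17: +1.0569
  t18: +0.5375
  t19: +0.4959
  t20: +0.9188
  t21: -0.3368
  t22: +1.8568
  t23: +1.4822
  t24: -0.1437
  t25: +27.3359
  t26: +1.2761
  t27: +14.8163
  t28: +1.0068
  t29: +0.5260
  t30: +7.8015
  t31: +0.9545
  t32: +4.9939
  t33: +8.2311
  t34: +2.7816
  t35: +4.5219
  t36: +1.1399
  t37: +1.3398
  t38: +2.8650
  t39: -0.0514
  t40: +1.0616
Σ = +139.5126 → |volume| = 139.51

Directed edges: 120 total, each appears once with its reverse present → watertight.

139.51 WATERTIGHT


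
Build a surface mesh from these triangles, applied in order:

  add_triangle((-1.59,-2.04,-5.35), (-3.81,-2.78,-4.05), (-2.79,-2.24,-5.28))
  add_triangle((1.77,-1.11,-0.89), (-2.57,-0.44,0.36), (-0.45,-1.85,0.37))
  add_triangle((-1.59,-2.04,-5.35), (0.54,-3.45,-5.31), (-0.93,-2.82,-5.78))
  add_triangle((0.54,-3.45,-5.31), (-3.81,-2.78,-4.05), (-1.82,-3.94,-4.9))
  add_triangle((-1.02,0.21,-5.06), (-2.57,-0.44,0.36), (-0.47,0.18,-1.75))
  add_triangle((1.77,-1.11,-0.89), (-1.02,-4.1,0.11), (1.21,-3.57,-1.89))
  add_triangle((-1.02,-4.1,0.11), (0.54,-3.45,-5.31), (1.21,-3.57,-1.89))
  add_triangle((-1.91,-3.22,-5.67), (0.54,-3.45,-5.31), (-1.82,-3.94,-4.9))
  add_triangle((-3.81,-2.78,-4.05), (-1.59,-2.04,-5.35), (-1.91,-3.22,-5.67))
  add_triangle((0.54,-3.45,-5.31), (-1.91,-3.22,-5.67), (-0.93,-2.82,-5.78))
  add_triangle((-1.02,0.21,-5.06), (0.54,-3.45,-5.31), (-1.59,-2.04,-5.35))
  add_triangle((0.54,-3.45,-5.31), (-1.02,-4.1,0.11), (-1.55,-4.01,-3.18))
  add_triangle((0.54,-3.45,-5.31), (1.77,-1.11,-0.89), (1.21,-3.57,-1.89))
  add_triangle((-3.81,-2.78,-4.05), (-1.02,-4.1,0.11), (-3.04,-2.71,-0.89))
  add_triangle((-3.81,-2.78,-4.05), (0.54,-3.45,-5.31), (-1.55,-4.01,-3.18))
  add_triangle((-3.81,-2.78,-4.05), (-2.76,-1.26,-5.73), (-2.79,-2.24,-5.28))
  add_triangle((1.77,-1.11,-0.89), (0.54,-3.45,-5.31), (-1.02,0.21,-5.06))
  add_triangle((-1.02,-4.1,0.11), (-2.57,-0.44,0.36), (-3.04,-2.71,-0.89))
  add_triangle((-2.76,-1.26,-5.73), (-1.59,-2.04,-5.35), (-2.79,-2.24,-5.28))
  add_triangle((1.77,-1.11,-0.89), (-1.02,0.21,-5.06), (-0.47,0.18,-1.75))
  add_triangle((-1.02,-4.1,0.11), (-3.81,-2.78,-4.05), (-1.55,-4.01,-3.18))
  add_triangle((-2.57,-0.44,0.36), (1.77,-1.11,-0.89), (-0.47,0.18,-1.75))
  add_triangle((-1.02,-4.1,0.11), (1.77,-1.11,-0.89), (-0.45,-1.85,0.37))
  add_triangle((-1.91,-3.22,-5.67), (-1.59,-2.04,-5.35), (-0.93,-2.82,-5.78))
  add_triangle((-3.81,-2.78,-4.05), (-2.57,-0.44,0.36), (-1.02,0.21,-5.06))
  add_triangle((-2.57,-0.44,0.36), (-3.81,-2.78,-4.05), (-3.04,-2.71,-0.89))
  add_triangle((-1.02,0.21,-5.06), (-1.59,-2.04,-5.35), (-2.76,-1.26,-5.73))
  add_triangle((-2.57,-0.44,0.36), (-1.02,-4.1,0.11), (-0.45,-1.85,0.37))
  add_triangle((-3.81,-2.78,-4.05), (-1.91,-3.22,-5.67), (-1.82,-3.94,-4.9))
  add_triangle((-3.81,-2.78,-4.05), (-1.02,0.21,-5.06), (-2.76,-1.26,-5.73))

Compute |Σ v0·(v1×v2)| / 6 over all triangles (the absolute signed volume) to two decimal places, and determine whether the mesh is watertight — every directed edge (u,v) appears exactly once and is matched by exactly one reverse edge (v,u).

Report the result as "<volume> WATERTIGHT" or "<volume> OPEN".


65.06 WATERTIGHT

Per-triangle v0·(v1×v2)/6:
  t1: +0.8183
  t2: -0.6734
  t3: +0.1623
  t4: -2.5211
  t5: +0.2813
  t6: +1.4578
  t7: +5.8484
  t8: +2.6163
  t9: +2.2109
  t10: +1.4353
  t11: +4.6555
  t12: +5.1806
  t13: +3.0021
  t14: +4.6165
  t15: +7.0166
  t16: +1.4705
  t17: +4.4764
  t18: +2.1816
  t19: +1.2205
  t20: +0.0631
  t21: +5.4486
  t22: -1.1707
  t23: +0.4544
  t24: +0.8667
  t25: +5.4969
  t26: +3.0996
  t27: +2.4155
  t28: +0.5411
  t29: +2.5979
  t30: -0.2089
Σ = +65.0607 → |volume| = 65.06

Directed edges: 90 total, each appears once with its reverse present → watertight.


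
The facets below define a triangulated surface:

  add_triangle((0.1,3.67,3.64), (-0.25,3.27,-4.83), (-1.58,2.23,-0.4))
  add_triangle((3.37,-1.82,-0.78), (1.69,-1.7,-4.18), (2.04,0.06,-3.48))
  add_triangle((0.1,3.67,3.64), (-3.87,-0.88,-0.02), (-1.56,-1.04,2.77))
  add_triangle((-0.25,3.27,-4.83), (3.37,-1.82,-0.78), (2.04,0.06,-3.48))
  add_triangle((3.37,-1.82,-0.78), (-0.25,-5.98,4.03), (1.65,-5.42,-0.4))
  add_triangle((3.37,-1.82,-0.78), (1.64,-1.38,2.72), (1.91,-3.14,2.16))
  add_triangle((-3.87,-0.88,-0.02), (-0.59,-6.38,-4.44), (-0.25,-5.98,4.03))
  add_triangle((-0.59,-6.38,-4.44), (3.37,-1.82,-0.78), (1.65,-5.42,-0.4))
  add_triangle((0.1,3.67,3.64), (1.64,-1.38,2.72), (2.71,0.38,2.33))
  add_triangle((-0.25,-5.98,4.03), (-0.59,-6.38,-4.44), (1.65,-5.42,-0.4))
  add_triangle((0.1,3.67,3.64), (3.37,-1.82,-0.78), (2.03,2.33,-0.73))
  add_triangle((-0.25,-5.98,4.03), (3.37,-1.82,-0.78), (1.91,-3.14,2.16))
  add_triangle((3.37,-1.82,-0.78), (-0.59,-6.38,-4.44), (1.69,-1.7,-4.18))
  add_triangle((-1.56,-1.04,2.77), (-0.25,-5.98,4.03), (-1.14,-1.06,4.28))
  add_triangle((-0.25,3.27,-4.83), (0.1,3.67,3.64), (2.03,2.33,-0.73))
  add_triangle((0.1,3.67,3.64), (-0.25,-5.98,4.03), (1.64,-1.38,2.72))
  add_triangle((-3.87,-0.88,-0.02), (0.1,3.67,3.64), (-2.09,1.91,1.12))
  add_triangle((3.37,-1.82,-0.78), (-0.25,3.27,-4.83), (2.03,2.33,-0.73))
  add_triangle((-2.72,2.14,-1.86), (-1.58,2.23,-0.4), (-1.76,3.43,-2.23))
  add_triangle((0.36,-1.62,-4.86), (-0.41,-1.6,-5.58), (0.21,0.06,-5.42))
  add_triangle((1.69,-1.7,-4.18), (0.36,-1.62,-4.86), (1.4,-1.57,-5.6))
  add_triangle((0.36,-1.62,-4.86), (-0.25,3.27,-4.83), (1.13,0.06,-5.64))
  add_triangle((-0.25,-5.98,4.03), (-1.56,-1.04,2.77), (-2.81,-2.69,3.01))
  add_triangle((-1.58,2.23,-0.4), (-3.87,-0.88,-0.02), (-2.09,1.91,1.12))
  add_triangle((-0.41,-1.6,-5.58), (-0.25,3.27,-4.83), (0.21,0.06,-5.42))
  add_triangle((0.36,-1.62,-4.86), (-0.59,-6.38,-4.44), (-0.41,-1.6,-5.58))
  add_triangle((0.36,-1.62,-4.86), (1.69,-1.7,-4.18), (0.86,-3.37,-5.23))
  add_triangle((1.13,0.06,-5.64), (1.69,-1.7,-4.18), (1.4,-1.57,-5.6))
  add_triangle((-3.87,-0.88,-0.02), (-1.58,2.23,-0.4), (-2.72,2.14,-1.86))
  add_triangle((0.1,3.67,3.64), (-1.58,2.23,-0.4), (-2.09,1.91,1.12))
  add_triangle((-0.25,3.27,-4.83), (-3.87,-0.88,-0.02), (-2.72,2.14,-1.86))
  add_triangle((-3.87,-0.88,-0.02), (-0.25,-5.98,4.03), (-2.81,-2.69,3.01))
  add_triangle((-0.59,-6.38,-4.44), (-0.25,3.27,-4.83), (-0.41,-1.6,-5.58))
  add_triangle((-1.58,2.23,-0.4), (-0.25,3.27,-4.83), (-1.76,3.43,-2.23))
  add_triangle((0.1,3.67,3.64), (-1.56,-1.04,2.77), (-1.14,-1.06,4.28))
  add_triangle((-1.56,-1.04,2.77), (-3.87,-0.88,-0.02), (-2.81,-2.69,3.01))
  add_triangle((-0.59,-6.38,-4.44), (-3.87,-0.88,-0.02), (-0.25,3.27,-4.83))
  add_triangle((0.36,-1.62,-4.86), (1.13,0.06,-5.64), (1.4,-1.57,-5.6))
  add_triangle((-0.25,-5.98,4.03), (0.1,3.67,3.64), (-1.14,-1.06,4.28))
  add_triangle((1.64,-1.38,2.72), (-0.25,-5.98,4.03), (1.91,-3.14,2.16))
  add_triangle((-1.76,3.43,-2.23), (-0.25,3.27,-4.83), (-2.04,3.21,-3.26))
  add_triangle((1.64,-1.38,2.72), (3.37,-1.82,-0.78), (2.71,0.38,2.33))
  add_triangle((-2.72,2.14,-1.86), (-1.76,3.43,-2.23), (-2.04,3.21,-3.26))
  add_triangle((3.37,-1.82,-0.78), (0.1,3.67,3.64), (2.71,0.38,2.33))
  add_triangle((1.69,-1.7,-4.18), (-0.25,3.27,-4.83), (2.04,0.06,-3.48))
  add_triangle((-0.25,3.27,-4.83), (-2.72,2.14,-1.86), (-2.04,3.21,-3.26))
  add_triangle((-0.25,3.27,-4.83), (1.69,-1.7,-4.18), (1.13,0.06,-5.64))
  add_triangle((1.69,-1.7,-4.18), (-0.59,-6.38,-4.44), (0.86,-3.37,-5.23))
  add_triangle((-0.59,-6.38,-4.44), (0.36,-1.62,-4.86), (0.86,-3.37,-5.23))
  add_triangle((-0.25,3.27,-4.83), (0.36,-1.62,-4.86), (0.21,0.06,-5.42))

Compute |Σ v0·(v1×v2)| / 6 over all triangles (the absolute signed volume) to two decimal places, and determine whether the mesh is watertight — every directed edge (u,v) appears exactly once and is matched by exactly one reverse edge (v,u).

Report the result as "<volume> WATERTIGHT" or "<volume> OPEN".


Per-triangle v0·(v1×v2)/6:
  t1: +7.5606
  t2: +3.8023
  t3: +8.1440
  t4: +2.1069
  t5: +10.1662
  t6: +2.9483
  t7: +33.1914
  t8: +11.5734
  t9: +4.7475
  t10: +17.6517
  t11: +7.5937
  t12: +4.2330
  t13: +12.2314
  t14: +3.1298
  t15: +10.3417
  t16: +10.4392
  t17: +2.9391
  t18: +8.9484
  t19: +1.0901
  t20: +1.2046
  t21: +0.5764
  t22: +3.7703
  t23: +3.7535
  t24: +2.4914
  t25: +2.4757
  t26: +3.4613
  t27: +1.7014
  t28: +0.8500
  t29: +2.3857
  t30: +2.6448
  t31: +4.6303
  t32: +6.2219
  t33: +0.6437
  t34: +0.1834
  t35: +2.4111
  t36: +2.3383
  t37: +28.9737
  t38: +1.3770
  t39: +6.4860
  t40: +3.5674
  t41: +1.5649
  t42: +4.0305
  t43: +0.9824
  t44: +2.3924
  t45: +4.5724
  t46: +0.7915
  t47: +0.5825
  t48: +1.9325
  t49: +3.0864
  t50: -0.1621
Σ = +264.7600 → |volume| = 264.76

Directed edges: 150 total, each appears once with its reverse present → watertight.

264.76 WATERTIGHT


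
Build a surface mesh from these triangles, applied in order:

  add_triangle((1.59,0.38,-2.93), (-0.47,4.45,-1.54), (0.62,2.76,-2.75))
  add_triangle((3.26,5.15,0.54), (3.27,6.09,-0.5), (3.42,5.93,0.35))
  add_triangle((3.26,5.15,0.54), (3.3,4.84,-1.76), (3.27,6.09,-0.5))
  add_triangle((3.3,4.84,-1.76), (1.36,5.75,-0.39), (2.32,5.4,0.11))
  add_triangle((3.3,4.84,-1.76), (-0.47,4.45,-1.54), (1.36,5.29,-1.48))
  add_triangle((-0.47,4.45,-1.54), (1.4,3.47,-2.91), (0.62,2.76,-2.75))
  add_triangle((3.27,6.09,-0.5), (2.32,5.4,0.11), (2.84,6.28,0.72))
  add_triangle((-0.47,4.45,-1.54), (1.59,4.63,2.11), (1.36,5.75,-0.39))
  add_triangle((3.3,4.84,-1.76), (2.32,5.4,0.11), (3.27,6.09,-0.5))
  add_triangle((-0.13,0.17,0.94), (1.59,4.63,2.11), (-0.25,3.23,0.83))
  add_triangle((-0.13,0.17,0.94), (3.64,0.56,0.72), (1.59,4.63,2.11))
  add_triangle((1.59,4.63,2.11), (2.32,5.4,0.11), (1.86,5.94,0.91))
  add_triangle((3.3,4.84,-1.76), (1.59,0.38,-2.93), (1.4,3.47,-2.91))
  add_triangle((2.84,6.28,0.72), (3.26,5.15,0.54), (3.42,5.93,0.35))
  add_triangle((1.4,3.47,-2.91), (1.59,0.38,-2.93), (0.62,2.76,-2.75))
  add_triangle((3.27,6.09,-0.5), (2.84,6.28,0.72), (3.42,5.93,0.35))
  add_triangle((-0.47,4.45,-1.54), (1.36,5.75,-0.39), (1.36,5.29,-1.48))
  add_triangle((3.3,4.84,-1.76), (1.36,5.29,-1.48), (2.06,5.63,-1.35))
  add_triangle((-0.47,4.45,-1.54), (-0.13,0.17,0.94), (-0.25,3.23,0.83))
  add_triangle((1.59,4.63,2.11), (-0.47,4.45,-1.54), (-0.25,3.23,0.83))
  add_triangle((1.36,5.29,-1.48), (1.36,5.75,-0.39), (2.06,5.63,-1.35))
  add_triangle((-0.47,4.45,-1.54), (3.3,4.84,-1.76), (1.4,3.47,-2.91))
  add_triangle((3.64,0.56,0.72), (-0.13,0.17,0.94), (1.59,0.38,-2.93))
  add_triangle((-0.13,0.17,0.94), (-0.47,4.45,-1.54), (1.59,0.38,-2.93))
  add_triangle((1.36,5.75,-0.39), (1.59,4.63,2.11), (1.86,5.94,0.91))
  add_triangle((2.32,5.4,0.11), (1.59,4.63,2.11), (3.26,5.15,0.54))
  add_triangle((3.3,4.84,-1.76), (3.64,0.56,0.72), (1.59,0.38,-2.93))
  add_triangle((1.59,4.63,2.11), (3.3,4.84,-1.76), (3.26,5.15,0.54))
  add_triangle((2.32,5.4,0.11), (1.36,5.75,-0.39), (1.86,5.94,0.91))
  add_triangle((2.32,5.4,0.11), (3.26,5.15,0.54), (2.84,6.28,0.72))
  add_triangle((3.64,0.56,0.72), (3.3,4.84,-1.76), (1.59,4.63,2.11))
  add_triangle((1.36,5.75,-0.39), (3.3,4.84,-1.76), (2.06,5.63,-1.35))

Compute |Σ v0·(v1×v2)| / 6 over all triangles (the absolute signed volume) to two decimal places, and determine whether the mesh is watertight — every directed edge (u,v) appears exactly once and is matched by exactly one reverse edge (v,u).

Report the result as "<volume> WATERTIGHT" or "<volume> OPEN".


Per-triangle v0·(v1×v2)/6:
  t1: -0.2781
  t2: +0.1897
  t3: +1.3695
  t4: +2.4145
  t5: +1.1123
  t6: +1.1961
  t7: +0.4280
  t8: +2.9496
  t9: +0.4077
  t10: +0.9980
  t11: +2.3623
  t12: +0.9719
  t13: +3.9448
  t14: +0.2825
  t15: +1.1071
  t16: +0.7478
  t17: +1.7650
  t18: +0.6272
  t19: +0.2294
  t20: +2.7524
  t21: +0.6817
  t22: +4.7197
  t23: -0.4533
  t24: -0.9750
  t25: +0.4344
  t26: +2.0564
  t27: +8.3293
  t28: -2.2802
  t29: +1.1043
  t30: -0.5026
  t31: +11.1381
  t32: +1.0002
Σ = +50.8306 → |volume| = 50.83

Directed edges: 96 total, each appears once with its reverse present → watertight.

50.83 WATERTIGHT


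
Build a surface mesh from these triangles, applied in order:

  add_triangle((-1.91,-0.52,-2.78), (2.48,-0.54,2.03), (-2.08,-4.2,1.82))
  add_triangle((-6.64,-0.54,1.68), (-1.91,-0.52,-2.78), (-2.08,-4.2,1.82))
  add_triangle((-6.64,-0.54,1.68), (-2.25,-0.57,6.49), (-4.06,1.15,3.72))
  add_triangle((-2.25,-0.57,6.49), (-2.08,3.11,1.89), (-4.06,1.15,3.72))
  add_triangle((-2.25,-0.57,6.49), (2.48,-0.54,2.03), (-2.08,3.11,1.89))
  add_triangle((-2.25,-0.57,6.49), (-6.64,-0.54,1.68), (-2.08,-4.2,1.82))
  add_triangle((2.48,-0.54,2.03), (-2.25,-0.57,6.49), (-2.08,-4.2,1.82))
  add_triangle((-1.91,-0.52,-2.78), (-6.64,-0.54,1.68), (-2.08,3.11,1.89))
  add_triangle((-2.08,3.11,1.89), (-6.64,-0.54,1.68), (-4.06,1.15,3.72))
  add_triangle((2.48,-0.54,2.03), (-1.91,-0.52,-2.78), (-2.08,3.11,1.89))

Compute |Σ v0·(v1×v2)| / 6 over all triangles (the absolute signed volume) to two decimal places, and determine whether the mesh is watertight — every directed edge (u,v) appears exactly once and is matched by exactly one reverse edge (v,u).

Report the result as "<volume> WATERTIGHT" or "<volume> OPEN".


107.01 WATERTIGHT

Per-triangle v0·(v1×v2)/6:
  t1: +3.7024
  t2: +15.0788
  t3: +10.8519
  t4: +7.5409
  t5: +10.7244
  t6: +25.8571
  t7: +14.4803
  t8: +11.2918
  t9: +7.5380
  t10: -0.0536
Σ = +107.0119 → |volume| = 107.01

Directed edges: 30 total, each appears once with its reverse present → watertight.


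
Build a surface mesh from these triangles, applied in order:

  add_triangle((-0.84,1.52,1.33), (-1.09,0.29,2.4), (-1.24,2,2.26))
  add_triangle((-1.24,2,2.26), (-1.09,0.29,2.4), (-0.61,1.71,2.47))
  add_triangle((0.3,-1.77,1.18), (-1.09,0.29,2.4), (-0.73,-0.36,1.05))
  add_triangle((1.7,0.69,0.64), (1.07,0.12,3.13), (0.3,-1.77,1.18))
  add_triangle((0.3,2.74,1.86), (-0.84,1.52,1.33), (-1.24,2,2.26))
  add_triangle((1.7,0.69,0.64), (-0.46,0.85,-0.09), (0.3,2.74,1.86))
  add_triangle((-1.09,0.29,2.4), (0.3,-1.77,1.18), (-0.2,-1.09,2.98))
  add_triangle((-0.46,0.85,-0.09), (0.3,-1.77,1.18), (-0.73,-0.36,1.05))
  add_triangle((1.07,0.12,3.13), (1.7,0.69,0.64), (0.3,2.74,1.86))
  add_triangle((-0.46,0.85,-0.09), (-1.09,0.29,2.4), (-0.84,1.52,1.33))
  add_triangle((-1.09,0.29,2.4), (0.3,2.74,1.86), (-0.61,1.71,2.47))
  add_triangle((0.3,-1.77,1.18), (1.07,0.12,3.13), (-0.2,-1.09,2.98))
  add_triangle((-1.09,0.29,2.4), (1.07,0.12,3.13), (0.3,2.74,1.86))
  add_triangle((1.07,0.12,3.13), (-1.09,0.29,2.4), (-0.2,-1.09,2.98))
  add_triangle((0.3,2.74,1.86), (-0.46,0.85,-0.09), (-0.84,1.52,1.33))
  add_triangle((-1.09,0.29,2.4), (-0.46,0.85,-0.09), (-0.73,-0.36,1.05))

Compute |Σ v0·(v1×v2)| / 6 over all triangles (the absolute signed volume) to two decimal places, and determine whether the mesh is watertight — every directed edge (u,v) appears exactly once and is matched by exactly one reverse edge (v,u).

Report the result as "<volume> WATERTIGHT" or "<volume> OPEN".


11.38 OPEN

Per-triangle v0·(v1×v2)/6:
  t1: +0.0469
  t2: +0.4741
  t3: +0.3564
  t4: +1.3667
  t5: +0.2160
  t6: +0.4515
  t7: +0.3975
  t8: -0.0357
  t9: +2.1787
  t10: +0.1911
  t11: +0.1314
  t12: +1.0891
  t13: +2.6250
  t14: +1.3260
  t15: +0.3819
  t16: +0.1847
Σ = +11.3814 → |volume| = 11.38

Directed edges: 48 total; 6 unmatched, e.g. (-0.61,1.71,2.47)→(-1.24,2,2.26) → open.


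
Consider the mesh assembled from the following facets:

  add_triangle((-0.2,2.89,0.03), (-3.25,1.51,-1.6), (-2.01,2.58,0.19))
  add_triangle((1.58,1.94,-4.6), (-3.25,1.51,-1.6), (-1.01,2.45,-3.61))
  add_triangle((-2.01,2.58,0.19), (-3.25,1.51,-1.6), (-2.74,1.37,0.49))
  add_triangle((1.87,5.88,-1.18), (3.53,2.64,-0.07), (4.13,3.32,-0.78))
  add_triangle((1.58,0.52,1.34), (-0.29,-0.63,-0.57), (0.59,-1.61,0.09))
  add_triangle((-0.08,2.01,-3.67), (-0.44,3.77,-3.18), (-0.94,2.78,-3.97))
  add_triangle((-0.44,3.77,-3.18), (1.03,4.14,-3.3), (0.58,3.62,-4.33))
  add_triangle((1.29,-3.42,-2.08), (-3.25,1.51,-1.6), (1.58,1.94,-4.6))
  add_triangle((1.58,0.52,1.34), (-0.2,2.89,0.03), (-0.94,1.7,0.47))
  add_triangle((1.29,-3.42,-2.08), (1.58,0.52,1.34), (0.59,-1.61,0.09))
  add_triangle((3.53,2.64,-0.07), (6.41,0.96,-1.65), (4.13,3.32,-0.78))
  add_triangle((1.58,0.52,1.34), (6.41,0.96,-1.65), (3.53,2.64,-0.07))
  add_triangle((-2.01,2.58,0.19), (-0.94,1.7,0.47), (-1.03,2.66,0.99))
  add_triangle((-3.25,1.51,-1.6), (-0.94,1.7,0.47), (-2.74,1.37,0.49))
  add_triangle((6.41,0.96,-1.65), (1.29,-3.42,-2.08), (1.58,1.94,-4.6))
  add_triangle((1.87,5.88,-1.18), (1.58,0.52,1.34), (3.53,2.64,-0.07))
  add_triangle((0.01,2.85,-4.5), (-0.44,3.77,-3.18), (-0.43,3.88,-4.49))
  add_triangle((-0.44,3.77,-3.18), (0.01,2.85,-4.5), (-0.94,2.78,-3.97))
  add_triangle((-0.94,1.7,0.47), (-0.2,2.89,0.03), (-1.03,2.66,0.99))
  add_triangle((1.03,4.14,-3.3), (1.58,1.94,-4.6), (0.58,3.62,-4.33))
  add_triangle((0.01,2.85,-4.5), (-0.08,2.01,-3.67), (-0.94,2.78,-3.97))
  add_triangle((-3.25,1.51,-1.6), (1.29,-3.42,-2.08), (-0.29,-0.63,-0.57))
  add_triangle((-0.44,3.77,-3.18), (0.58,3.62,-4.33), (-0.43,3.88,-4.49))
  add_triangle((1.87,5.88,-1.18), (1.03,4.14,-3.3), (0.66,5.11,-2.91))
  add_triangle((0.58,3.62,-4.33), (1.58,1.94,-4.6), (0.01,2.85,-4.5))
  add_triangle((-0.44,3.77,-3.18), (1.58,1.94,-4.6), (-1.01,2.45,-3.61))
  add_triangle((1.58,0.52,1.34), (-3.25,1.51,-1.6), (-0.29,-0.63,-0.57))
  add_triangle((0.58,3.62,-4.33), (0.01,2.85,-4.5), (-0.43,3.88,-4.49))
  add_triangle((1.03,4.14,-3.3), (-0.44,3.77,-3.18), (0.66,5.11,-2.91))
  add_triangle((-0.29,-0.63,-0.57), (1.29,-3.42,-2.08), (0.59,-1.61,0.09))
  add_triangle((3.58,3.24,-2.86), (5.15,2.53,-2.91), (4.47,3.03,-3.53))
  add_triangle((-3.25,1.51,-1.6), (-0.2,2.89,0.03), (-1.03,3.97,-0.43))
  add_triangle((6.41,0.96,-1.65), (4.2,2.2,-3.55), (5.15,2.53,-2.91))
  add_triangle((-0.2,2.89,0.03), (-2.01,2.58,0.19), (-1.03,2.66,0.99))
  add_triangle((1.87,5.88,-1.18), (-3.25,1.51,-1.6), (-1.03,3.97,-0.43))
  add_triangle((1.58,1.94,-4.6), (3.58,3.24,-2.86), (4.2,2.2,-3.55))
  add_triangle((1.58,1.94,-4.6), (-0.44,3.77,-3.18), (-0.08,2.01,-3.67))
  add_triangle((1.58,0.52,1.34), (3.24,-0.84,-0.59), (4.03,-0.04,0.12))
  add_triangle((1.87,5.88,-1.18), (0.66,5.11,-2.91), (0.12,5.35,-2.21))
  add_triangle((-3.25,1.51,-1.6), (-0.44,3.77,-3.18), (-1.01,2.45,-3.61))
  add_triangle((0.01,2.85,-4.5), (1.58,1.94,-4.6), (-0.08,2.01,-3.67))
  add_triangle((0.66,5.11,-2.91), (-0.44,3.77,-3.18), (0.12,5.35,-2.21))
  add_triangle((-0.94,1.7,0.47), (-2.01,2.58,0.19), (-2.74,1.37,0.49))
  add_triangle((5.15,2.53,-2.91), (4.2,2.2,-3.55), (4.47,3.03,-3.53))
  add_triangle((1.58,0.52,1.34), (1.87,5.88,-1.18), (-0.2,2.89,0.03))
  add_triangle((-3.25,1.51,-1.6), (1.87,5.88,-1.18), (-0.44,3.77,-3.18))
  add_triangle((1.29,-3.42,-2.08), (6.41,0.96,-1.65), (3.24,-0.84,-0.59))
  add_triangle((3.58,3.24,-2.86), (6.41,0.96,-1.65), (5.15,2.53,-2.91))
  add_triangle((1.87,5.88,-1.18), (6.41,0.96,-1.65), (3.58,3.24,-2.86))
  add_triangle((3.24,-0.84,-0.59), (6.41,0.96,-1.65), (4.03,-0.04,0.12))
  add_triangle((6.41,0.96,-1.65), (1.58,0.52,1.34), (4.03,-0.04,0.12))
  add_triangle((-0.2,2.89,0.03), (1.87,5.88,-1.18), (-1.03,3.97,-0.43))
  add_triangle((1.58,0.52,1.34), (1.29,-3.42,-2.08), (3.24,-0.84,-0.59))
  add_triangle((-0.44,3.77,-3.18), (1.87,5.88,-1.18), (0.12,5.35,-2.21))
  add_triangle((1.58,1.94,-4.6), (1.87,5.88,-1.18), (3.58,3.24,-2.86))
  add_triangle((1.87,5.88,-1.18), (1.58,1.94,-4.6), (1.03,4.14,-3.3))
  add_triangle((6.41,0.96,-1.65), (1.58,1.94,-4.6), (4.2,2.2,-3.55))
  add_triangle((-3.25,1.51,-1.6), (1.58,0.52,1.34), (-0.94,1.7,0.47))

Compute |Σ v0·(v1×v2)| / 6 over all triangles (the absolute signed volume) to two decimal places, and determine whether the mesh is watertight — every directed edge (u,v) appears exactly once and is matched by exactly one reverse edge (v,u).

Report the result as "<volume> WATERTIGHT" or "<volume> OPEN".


Per-triangle v0·(v1×v2)/6:
  t1: +1.6726
  t2: +1.2611
  t3: +1.5777
  t4: +1.6851
  t5: -0.0962
  t6: -0.9215
  t7: +1.3347
  t8: +12.1492
  t9: +0.8807
  t10: +1.0925
  t11: +1.7819
  t12: +3.6860
  t13: +0.0233
  t14: -1.2093
  t15: +19.3674
  t16: +3.1708
  t17: -0.2320
  t18: +1.1605
  t19: -0.1969
  t20: +1.7693
  t21: +0.2412
  t22: +0.4719
  t23: +0.7484
  t24: +1.8060
  t25: +1.4497
  t26: +3.1001
  t27: -0.0574
  t28: +0.7329
  t29: +1.1797
  t30: +0.3234
  t31: +0.6775
  t32: +0.1262
  t33: +1.9797
  t34: +0.7825
  t35: +4.2544
  t36: +3.2479
  t37: -1.9533
  t38: +0.4546
  t39: +1.8459
  t40: +2.8324
  t41: +0.4344
  t42: +1.1629
  t43: +0.3123
  t44: +0.7246
  t45: +2.4297
  t46: +6.7760
  t47: +3.4166
  t48: +0.9344
  t49: +9.5790
  t50: +1.4708
  t51: +1.5513
  t52: +0.9683
  t53: +1.7859
  t54: -1.9307
  t55: +8.4353
  t56: +3.5131
  t57: +2.5450
  t58: -0.2490
Σ = +118.0606 → |volume| = 118.06

Directed edges: 174 total; 6 unmatched, e.g. (4.13,3.32,-0.78)→(1.87,5.88,-1.18) → open.

118.06 OPEN


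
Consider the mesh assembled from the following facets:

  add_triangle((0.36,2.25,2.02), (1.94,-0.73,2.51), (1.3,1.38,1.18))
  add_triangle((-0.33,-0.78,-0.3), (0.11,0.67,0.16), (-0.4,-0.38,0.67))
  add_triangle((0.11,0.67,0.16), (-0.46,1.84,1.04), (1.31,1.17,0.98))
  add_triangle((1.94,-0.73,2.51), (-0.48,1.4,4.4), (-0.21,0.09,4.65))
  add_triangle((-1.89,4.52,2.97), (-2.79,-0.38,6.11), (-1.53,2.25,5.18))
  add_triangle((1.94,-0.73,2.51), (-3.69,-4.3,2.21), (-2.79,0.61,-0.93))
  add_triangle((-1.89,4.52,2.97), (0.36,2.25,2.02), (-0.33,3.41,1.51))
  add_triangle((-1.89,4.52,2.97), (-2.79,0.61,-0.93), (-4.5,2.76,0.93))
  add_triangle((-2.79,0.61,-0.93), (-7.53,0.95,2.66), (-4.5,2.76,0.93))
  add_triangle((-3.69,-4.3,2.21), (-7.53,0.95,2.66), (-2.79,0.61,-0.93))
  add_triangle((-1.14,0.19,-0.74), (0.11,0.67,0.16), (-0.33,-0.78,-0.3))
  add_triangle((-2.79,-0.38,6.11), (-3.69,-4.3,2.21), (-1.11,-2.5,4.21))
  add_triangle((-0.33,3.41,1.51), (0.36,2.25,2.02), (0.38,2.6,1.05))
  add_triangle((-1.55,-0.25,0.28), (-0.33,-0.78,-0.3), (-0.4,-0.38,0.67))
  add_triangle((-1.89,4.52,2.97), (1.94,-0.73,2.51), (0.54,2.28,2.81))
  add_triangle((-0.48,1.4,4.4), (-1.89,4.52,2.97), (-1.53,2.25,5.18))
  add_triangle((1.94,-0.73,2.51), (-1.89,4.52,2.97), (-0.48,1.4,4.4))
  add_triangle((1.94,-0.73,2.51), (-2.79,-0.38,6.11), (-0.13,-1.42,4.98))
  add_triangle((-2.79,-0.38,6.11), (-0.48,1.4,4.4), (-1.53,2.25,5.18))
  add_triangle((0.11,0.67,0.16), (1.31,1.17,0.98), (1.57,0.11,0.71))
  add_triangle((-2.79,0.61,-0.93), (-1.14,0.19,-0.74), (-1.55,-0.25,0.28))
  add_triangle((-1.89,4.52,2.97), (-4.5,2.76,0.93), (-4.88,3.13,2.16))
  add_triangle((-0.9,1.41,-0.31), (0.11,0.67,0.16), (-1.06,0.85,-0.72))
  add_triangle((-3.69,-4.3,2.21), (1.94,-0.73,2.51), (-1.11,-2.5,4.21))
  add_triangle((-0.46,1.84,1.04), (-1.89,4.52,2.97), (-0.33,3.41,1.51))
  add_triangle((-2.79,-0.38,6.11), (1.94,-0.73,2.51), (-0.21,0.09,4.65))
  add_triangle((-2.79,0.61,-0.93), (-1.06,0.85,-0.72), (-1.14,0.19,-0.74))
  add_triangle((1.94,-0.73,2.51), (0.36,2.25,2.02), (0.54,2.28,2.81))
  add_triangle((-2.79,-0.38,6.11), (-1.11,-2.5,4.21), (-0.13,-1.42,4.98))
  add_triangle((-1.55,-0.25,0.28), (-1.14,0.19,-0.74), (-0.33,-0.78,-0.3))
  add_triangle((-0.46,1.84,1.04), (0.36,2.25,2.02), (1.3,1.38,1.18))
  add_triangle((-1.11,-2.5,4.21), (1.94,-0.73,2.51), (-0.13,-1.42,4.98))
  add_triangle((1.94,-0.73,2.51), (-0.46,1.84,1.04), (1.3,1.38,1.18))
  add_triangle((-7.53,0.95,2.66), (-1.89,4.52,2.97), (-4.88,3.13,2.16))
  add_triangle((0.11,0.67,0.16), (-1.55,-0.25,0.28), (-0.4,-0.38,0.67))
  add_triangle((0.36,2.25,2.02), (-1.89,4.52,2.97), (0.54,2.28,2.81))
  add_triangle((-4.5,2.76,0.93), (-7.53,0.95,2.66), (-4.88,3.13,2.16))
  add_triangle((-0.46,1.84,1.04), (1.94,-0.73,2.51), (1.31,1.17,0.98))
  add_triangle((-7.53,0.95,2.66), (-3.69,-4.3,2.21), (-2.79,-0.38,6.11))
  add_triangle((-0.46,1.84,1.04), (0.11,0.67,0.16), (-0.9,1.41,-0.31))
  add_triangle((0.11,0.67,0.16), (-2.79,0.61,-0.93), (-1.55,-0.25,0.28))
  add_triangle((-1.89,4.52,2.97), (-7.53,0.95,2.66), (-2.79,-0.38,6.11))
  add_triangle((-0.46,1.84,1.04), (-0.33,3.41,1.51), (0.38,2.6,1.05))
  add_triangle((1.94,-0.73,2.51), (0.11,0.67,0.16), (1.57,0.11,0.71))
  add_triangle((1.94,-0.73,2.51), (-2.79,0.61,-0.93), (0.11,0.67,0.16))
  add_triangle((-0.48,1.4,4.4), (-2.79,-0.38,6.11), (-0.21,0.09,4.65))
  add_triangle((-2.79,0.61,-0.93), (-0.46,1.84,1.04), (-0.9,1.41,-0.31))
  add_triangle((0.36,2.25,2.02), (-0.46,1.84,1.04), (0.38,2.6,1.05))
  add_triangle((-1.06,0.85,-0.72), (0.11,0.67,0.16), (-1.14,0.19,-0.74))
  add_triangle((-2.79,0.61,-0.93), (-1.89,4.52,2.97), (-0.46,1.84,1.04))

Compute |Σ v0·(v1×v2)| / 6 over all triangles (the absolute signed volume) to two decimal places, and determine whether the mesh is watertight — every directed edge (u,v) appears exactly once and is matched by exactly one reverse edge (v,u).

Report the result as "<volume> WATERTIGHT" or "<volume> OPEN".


Per-triangle v0·(v1×v2)/6:
  t1: +1.3265
  t2: -0.0214
  t3: +0.1346
  t4: +1.9226
  t5: +5.4003
  t6: -3.9355
  t7: +1.1631
  t8: +1.6672
  t9: +5.0567
  t10: +11.1631
  t11: -0.0028
  t12: +9.5539
  t13: +0.4007
  t14: +0.1415
  t15: +1.7478
  t16: +1.8385
  t17: +4.0484
  t18: +2.2363
  t19: +2.5817
  t20: +0.0361
  t21: +0.1205
  t22: +2.6375
  t23: +0.0300
  t24: +3.7961
  t25: -0.0307
  t26: +2.3099
  t27: +0.1136
  t28: +0.3806
  t29: +3.9681
  t30: +0.2123
  t31: +0.2643
  t32: +2.1751
  t33: -1.2588
  t34: +4.9216
  t35: +0.1154
  t36: +0.6763
  t37: +3.2814
  t38: +1.2645
  t39: +29.8151
  t40: +0.1309
  t41: +0.2909
  t42: +29.6504
  t43: -0.0646
  t44: -0.3079
  t45: -0.6189
  t46: +2.6705
  t47: +0.6813
  t48: -0.3550
  t49: -0.0155
  t50: +0.6330
Σ = +133.9469 → |volume| = 133.95

Directed edges: 150 total; 6 unmatched, e.g. (1.31,1.17,0.98)→(1.57,0.11,0.71) → open.

133.95 OPEN


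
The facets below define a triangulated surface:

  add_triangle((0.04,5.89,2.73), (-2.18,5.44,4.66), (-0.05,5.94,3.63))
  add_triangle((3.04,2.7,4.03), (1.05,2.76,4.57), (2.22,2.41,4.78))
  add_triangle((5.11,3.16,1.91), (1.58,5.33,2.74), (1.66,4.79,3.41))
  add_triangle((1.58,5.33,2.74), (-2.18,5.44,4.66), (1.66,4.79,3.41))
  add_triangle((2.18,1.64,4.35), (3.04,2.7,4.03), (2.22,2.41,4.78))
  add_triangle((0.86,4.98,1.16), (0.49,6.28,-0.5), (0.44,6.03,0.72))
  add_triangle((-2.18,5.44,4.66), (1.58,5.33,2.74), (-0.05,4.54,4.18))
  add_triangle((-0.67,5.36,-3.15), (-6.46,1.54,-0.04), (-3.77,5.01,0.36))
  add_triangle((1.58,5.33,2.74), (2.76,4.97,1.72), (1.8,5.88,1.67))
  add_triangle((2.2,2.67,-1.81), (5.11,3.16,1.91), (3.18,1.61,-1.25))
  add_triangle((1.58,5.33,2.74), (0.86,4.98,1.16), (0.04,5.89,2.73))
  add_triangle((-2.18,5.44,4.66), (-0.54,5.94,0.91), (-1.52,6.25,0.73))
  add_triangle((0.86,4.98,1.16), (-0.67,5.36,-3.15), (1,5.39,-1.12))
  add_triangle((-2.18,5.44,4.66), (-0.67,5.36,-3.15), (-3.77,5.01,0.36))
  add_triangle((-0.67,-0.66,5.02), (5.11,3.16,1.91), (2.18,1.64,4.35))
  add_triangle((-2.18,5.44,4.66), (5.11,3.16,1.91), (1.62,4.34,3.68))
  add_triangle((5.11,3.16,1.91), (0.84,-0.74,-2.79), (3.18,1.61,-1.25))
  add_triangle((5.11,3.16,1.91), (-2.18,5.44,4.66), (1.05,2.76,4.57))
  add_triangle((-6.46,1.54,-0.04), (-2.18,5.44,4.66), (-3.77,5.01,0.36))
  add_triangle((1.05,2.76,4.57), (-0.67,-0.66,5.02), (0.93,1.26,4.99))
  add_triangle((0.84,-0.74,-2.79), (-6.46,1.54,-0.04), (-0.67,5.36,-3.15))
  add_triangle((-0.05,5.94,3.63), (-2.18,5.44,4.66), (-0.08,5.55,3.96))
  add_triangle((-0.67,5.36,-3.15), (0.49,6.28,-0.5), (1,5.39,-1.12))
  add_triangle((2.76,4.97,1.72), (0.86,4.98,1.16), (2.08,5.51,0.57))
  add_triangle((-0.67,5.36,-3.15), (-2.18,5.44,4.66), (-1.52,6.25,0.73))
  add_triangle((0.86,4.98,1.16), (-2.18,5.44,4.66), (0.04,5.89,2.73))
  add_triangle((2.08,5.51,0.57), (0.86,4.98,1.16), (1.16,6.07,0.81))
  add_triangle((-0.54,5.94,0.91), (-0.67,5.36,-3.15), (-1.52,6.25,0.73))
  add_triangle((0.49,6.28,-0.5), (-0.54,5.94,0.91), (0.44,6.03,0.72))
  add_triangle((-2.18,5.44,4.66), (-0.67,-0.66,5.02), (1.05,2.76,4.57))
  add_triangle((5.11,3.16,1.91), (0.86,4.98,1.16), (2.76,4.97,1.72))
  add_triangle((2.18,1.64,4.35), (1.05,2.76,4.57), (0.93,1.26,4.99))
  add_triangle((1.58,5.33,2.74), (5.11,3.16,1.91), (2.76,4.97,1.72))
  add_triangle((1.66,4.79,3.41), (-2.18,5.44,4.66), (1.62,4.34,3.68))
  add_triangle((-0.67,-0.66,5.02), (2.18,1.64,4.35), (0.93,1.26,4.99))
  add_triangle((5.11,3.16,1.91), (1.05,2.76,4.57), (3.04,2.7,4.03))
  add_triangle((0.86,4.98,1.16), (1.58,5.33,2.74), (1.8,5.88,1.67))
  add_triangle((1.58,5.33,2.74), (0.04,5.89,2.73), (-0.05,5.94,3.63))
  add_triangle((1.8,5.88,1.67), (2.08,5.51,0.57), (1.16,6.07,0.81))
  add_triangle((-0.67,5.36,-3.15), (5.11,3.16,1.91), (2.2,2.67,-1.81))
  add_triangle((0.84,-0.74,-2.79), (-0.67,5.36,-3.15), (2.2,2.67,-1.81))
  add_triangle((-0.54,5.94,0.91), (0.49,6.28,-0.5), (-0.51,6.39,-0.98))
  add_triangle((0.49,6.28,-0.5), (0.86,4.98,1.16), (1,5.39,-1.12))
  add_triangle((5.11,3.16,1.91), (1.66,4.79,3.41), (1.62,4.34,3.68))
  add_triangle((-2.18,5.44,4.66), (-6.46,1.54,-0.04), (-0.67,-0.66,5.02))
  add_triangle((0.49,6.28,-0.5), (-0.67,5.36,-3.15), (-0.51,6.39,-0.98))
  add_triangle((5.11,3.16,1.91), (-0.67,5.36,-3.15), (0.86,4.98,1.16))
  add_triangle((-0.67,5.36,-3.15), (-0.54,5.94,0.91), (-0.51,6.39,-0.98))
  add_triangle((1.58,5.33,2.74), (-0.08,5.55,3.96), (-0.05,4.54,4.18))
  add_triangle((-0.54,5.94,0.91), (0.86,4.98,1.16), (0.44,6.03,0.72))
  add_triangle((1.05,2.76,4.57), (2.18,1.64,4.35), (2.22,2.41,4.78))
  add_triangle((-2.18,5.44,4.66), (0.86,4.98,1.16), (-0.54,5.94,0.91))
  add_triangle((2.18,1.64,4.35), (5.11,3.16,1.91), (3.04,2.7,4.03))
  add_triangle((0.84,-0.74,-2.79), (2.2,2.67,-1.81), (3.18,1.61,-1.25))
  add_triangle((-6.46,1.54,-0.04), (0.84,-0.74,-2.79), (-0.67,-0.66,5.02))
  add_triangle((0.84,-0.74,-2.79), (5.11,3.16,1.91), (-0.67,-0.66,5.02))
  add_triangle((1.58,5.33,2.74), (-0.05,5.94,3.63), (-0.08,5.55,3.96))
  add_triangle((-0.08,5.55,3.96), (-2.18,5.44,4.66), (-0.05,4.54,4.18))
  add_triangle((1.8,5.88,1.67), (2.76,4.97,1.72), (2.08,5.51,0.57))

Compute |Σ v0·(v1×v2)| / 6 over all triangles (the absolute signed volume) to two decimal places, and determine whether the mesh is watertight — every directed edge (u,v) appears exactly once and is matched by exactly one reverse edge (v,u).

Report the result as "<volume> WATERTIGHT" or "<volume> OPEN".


Per-triangle v0·(v1×v2)/6:
  t1: +1.7186
  t2: +0.9952
  t3: +3.4521
  t4: +3.5900
  t5: +0.5999
  t6: +0.6418
  t7: -3.9092
  t8: +16.0713
  t9: +1.5040
  t10: +3.5190
  t11: +1.9587
  t12: +3.9854
  t13: -3.3987
  t14: +17.6380
  t15: +2.0499
  t16: -2.2091
  t17: +1.6733
  t18: +14.3096
  t19: +18.6563
  t20: +1.8267
  t21: +17.4784
  t22: +1.1568
  t23: +2.4385
  t24: -1.6528
  t25: +0.7148
  t26: +0.7644
  t27: -0.4994
  t28: +3.7009
  t29: +1.2163
  t30: +12.7871
  t31: +0.2773
  t32: +1.7396
  t33: +3.4217
  t34: +1.9888
  t35: +1.4719
  t36: +2.2840
  t37: +0.8114
  t38: +1.3527
  t39: +1.0330
  t40: +9.7113
  t41: +7.1386
  t42: +1.9548
  t43: +1.2849
  t44: +1.9237
  t45: +30.7403
  t46: +2.3381
  t47: +15.1085
  t48: +0.6331
  t49: +1.4568
  t50: +0.6533
  t51: +0.4147
  t52: +5.6356
  t53: +1.7497
  t54: +2.6125
  t55: +5.3867
  t56: +6.3027
  t57: +0.8972
  t58: +1.8397
  t59: +1.3265
Σ = +236.2670 → |volume| = 236.27

Directed edges: 177 total; 3 unmatched, e.g. (0.86,4.98,1.16)→(1.16,6.07,0.81) → open.

236.27 OPEN


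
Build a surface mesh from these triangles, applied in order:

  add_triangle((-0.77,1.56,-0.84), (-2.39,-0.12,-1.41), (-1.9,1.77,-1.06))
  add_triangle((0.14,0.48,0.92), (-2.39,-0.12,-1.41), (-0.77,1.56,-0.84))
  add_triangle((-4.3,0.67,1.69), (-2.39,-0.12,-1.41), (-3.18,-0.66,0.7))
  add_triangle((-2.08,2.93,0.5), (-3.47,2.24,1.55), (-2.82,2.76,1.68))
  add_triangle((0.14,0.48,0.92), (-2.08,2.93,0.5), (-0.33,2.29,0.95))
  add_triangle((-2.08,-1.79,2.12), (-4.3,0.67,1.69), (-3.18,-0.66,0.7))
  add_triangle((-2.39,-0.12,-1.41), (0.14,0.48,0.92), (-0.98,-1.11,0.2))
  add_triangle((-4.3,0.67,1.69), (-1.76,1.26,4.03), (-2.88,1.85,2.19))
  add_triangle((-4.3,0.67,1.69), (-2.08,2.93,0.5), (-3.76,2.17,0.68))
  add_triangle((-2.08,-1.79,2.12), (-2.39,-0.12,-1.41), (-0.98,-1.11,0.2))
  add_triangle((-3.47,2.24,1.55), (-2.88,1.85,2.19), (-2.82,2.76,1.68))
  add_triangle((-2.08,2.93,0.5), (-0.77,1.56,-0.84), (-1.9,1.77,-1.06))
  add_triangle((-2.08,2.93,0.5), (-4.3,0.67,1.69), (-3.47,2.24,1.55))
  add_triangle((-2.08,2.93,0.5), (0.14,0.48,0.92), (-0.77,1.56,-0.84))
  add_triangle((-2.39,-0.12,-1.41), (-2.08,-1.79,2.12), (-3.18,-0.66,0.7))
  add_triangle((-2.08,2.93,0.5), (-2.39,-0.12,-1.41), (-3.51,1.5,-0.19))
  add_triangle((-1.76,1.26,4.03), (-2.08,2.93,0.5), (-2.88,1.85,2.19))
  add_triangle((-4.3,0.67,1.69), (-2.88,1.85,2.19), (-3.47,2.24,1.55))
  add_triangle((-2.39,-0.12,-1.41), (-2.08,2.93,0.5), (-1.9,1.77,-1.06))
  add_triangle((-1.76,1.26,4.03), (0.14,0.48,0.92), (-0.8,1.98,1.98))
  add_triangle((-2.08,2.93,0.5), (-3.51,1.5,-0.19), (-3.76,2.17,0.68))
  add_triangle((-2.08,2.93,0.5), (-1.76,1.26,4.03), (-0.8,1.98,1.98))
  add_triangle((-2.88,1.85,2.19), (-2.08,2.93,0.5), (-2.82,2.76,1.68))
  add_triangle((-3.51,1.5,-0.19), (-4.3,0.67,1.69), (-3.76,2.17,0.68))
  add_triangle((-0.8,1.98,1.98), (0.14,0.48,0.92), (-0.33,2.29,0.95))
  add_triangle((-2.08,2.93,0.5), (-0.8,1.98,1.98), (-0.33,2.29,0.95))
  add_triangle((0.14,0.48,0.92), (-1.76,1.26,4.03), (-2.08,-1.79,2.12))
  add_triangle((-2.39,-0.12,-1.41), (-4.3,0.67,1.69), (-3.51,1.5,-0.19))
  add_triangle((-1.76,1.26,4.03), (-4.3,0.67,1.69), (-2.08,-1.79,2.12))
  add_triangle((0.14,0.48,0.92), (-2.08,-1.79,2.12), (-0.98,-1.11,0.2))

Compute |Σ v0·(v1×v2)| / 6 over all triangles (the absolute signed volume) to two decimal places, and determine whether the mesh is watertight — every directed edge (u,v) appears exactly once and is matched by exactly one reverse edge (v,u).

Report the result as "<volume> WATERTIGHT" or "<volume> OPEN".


Per-triangle v0·(v1×v2)/6:
  t1: +0.3254
  t2: -0.6059
  t3: +1.7515
  t4: +0.6190
  t5: -0.3990
  t6: +1.9116
  t7: -0.5005
  t8: +2.6049
  t9: +1.1294
  t10: +0.8919
  t11: +0.4932
  t12: +0.5721
  t13: +0.7344
  t14: +0.3978
  t15: +1.0625
  t16: +1.1201
  t17: +2.1265
  t18: +1.1016
  t19: +1.2097
  t20: +0.4869
  t21: +0.8532
  t22: +1.8223
  t23: -0.1372
  t24: +1.2370
  t25: +0.2341
  t26: +0.8736
  t27: +0.7435
  t28: +2.1586
  t29: +5.9780
  t30: -0.0013
Σ = +30.7948 → |volume| = 30.79

Directed edges: 90 total, each appears once with its reverse present → watertight.

30.79 WATERTIGHT
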